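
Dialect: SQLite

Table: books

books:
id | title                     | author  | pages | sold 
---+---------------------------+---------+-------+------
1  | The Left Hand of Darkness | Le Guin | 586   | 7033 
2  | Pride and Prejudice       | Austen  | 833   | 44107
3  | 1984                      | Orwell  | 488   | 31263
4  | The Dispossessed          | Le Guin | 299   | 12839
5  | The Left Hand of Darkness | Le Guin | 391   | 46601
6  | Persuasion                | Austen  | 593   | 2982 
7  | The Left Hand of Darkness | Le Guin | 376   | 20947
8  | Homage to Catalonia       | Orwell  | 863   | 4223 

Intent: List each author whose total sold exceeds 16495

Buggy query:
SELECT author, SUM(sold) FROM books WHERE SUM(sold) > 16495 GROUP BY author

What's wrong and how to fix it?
Bug: Aggregate functions cannot appear in a WHERE clause

Fix: Use HAVING (which filters groups after aggregation) instead of WHERE

Corrected query:
SELECT author, SUM(sold) FROM books GROUP BY author HAVING SUM(sold) > 16495

Result:
author  | SUM(sold)
--------+----------
Austen  | 47089    
Le Guin | 87420    
Orwell  | 35486    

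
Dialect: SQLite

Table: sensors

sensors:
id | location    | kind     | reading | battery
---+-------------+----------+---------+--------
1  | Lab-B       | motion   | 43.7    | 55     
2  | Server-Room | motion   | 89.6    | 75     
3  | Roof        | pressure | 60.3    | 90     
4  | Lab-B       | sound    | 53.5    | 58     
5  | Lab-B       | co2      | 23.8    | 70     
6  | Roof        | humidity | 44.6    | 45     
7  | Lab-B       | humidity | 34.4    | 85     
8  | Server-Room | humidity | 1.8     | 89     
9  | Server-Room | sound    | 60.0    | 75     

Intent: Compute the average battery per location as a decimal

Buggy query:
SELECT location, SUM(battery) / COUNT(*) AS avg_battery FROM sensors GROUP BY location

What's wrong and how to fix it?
Bug: Both operands are integers, so '/' performs integer division and truncates

Fix: Cast one side to REAL so the division keeps the fractional part

Corrected query:
SELECT location, SUM(battery) * 1.0 / COUNT(*) AS avg_battery FROM sensors GROUP BY location

Result:
location    | avg_battery
------------+------------
Lab-B       | 67         
Roof        | 67.5       
Server-Room | 79.666667  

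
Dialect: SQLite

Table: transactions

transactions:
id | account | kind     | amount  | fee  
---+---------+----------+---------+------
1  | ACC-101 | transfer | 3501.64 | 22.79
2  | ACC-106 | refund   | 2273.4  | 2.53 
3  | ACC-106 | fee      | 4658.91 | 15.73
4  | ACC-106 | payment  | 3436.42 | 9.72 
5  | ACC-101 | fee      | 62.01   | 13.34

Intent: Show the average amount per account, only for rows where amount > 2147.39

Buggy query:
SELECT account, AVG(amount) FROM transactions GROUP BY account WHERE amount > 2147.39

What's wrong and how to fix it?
Bug: Row-level WHERE must come before GROUP BY in the clause order

Fix: Move the WHERE clause before GROUP BY

Corrected query:
SELECT account, AVG(amount) FROM transactions WHERE amount > 2147.39 GROUP BY account

Result:
account | AVG(amount)
--------+------------
ACC-101 | 3501.64    
ACC-106 | 3456.243333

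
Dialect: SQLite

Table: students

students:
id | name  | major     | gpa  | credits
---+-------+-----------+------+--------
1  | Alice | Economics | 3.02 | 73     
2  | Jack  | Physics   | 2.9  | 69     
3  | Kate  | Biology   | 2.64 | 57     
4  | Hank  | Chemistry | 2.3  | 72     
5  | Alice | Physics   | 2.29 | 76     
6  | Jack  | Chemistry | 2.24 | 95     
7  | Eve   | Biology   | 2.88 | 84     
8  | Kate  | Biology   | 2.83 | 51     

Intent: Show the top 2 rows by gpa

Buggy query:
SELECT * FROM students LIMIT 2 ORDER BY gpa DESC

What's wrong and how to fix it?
Bug: LIMIT must come after ORDER BY

Fix: Swap the clauses: ORDER BY first, then LIMIT

Corrected query:
SELECT * FROM students ORDER BY gpa DESC LIMIT 2

Result:
id | name  | major     | gpa  | credits
---+-------+-----------+------+--------
1  | Alice | Economics | 3.02 | 73     
2  | Jack  | Physics   | 2.9  | 69     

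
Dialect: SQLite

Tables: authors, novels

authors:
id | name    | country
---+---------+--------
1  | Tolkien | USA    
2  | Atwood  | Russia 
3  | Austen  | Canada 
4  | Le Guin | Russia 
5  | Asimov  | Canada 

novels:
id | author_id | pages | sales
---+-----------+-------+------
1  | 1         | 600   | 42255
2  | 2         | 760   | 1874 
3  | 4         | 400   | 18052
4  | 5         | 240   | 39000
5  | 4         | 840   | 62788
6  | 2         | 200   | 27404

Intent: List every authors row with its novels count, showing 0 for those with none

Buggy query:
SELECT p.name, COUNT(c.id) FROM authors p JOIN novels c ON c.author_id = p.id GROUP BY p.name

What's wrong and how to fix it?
Bug: An inner join excludes parents with zero children

Fix: Use LEFT JOIN so parents without children still appear (COUNT(c.id) gives 0)

Corrected query:
SELECT p.name, COUNT(c.id) FROM authors p LEFT JOIN novels c ON c.author_id = p.id GROUP BY p.name

Result:
name    | COUNT(c.id)
--------+------------
Asimov  | 1          
Atwood  | 2          
Austen  | 0          
Le Guin | 2          
Tolkien | 1          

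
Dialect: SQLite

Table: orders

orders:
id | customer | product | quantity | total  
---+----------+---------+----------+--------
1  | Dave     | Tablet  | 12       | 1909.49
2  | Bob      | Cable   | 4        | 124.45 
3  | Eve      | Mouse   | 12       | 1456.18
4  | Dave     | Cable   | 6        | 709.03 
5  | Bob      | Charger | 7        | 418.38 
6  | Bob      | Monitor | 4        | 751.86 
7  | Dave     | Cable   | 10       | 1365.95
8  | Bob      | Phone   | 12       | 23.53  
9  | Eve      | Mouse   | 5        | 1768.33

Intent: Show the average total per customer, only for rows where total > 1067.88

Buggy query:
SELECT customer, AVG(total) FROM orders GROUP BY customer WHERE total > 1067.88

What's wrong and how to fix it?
Bug: WHERE cannot follow GROUP BY

Fix: Place WHERE between FROM and GROUP BY

Corrected query:
SELECT customer, AVG(total) FROM orders WHERE total > 1067.88 GROUP BY customer

Result:
customer | AVG(total)
---------+-----------
Dave     | 1637.72   
Eve      | 1612.255  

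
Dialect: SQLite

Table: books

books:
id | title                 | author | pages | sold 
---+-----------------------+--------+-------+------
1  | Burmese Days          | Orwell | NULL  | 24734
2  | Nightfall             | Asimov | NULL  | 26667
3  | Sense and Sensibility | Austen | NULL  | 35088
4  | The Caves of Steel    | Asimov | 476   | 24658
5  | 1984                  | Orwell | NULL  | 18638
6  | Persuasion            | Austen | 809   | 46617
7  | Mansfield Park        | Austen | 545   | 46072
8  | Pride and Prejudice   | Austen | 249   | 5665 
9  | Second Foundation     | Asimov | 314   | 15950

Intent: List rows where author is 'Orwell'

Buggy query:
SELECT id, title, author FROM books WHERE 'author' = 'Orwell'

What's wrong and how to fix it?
Bug: Single quotes denote string literals in SQL; the column name is being compared as a constant string

Fix: Reference the column as author without single quotes

Corrected query:
SELECT id, title, author FROM books WHERE author = 'Orwell'

Result:
id | title        | author
---+--------------+-------
1  | Burmese Days | Orwell
5  | 1984         | Orwell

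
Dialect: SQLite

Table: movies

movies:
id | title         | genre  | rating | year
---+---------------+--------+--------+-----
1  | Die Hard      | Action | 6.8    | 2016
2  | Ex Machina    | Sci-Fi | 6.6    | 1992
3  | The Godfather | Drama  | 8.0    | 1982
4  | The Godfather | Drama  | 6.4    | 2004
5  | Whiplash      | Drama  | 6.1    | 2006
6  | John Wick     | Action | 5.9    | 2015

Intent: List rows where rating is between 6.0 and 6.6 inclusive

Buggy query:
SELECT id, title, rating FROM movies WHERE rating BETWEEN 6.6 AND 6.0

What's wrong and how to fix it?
Bug: The bounds are reversed; BETWEEN a AND b requires a <= b to match anything

Fix: Swap the bounds so the smaller value comes first

Corrected query:
SELECT id, title, rating FROM movies WHERE rating BETWEEN 6.0 AND 6.6

Result:
id | title         | rating
---+---------------+-------
2  | Ex Machina    | 6.6   
4  | The Godfather | 6.4   
5  | Whiplash      | 6.1   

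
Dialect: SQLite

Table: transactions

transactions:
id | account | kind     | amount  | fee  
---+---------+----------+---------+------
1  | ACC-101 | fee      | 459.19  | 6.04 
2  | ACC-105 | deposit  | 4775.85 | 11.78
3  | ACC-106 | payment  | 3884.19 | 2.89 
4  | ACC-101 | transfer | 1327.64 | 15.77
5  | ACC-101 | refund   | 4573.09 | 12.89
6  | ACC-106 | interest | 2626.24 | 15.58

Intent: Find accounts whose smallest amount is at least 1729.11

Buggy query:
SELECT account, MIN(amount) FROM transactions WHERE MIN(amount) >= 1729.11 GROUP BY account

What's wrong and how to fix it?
Bug: MIN() in WHERE is a misuse of aggregate

Fix: Use HAVING for the per-group MIN condition

Corrected query:
SELECT account, MIN(amount) FROM transactions GROUP BY account HAVING MIN(amount) >= 1729.11

Result:
account | MIN(amount)
--------+------------
ACC-105 | 4775.85    
ACC-106 | 2626.24    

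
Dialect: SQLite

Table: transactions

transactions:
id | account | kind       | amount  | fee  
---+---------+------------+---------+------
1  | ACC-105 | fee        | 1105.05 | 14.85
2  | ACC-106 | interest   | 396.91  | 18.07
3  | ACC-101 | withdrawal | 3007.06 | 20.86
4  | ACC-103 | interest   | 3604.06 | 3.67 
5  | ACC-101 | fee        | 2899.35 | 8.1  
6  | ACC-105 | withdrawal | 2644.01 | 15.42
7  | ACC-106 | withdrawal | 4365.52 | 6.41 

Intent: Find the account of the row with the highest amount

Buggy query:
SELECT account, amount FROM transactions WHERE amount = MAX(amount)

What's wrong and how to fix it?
Bug: WHERE is evaluated per row; an aggregate over the whole table isn't defined there

Fix: Use a subquery: WHERE amount = (SELECT MAX(amount) FROM transactions)

Corrected query:
SELECT account, amount FROM transactions WHERE amount = (SELECT MAX(amount) FROM transactions)

Result:
account | amount 
--------+--------
ACC-106 | 4365.52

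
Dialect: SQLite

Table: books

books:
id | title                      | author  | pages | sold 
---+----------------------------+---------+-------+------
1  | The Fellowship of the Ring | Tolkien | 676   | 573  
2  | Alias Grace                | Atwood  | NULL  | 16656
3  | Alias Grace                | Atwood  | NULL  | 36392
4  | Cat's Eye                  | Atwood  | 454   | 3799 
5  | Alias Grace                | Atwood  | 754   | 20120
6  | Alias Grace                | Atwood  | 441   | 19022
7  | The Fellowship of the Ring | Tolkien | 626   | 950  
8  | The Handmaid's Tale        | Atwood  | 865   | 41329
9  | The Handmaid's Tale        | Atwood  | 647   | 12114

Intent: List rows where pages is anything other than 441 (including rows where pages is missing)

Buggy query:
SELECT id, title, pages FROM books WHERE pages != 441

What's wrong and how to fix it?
Bug: Inequality against NULL is unknown, not true; rows with NULL are dropped

Fix: Handle NULL separately with IS NULL alongside the inequality

Corrected query:
SELECT id, title, pages FROM books WHERE pages != 441 OR pages IS NULL

Result:
id | title                      | pages
---+----------------------------+------
1  | The Fellowship of the Ring | 676  
2  | Alias Grace                | NULL 
3  | Alias Grace                | NULL 
4  | Cat's Eye                  | 454  
5  | Alias Grace                | 754  
7  | The Fellowship of the Ring | 626  
8  | The Handmaid's Tale        | 865  
9  | The Handmaid's Tale        | 647  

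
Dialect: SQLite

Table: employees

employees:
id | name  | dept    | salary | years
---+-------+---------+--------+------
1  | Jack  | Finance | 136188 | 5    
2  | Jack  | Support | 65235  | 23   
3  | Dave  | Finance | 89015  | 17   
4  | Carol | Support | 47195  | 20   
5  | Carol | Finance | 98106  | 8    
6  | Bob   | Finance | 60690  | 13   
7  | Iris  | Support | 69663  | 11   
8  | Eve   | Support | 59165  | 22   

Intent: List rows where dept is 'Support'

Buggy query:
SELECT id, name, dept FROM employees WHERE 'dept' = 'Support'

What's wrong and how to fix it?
Bug: 'dept' in single quotes is a string literal, not the column; the comparison is literal-vs-literal and never true

Fix: Remove the quotes around the column name (or use double quotes for an identifier)

Corrected query:
SELECT id, name, dept FROM employees WHERE dept = 'Support'

Result:
id | name  | dept   
---+-------+--------
2  | Jack  | Support
4  | Carol | Support
7  | Iris  | Support
8  | Eve   | Support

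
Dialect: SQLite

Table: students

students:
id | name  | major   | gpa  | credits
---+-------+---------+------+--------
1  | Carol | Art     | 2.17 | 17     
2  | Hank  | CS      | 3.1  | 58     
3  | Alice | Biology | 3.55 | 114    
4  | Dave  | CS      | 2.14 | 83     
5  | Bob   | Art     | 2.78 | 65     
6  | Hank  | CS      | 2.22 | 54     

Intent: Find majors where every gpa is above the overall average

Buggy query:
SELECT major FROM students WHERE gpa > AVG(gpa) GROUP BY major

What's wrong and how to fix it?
Bug: AVG() is an aggregate; it can't sit directly in WHERE

Fix: Use a subquery for AVG and a HAVING MIN(...) filter so the condition holds for every row in the group

Corrected query:
SELECT major FROM students GROUP BY major HAVING MIN(gpa) > (SELECT AVG(gpa) FROM students)

Result:
major  
-------
Biology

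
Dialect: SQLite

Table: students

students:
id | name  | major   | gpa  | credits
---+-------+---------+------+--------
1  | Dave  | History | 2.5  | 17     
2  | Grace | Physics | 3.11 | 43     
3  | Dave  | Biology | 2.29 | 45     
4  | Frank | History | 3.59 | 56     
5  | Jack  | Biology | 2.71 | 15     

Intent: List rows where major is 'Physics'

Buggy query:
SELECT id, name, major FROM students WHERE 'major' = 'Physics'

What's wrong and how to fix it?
Bug: Single quotes denote string literals in SQL; the column name is being compared as a constant string

Fix: Remove the quotes around the column name (or use double quotes for an identifier)

Corrected query:
SELECT id, name, major FROM students WHERE major = 'Physics'

Result:
id | name  | major  
---+-------+--------
2  | Grace | Physics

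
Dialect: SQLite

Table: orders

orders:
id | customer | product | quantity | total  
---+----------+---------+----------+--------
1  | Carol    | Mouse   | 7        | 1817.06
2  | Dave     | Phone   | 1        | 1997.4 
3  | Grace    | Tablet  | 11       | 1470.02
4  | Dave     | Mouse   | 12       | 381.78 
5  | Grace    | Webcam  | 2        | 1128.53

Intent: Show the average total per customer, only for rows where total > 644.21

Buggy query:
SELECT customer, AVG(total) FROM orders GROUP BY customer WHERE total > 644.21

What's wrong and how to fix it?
Bug: WHERE cannot follow GROUP BY

Fix: Place WHERE between FROM and GROUP BY

Corrected query:
SELECT customer, AVG(total) FROM orders WHERE total > 644.21 GROUP BY customer

Result:
customer | AVG(total)
---------+-----------
Carol    | 1817.06   
Dave     | 1997.4    
Grace    | 1299.275  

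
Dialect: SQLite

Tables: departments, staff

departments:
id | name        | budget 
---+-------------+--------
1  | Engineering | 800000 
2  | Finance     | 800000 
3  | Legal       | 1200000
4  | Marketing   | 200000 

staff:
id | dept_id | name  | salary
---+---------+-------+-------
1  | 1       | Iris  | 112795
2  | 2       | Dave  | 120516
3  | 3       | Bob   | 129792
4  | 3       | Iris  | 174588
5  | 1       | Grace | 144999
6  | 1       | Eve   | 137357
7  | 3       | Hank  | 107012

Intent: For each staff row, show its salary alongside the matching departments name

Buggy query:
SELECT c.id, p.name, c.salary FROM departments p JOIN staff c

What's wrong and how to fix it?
Bug: JOIN with no ON clause produces a cartesian product; every staff row pairs with every departments row

Fix: Specify the join condition linking the foreign key to the parent id

Corrected query:
SELECT c.id, p.name, c.salary FROM departments p JOIN staff c ON c.dept_id = p.id

Result:
id | name        | salary
---+-------------+-------
1  | Engineering | 112795
2  | Finance     | 120516
3  | Legal       | 129792
4  | Legal       | 174588
5  | Engineering | 144999
6  | Engineering | 137357
7  | Legal       | 107012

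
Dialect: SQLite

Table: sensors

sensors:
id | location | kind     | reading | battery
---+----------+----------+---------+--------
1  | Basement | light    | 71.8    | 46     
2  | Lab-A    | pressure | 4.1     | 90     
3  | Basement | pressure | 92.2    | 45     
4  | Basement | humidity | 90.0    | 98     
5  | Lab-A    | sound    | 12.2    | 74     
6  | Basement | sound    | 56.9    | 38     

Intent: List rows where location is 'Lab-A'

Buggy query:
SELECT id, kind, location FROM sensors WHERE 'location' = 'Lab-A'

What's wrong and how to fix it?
Bug: 'location' in single quotes is a string literal, not the column; the comparison is literal-vs-literal and never true

Fix: Reference the column as location without single quotes

Corrected query:
SELECT id, kind, location FROM sensors WHERE location = 'Lab-A'

Result:
id | kind     | location
---+----------+---------
2  | pressure | Lab-A   
5  | sound    | Lab-A   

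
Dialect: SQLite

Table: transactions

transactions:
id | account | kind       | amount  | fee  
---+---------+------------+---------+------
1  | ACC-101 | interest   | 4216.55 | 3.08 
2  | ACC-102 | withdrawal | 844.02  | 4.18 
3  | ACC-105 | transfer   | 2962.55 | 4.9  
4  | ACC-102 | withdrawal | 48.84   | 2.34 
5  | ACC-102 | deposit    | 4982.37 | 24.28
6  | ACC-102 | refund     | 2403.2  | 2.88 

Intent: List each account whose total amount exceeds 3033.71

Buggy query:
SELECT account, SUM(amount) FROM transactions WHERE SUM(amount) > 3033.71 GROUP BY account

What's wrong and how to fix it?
Bug: SUM(amount) is an aggregate, but WHERE filters rows before aggregation

Fix: Use HAVING (which filters groups after aggregation) instead of WHERE

Corrected query:
SELECT account, SUM(amount) FROM transactions GROUP BY account HAVING SUM(amount) > 3033.71

Result:
account | SUM(amount)
--------+------------
ACC-101 | 4216.55    
ACC-102 | 8278.43    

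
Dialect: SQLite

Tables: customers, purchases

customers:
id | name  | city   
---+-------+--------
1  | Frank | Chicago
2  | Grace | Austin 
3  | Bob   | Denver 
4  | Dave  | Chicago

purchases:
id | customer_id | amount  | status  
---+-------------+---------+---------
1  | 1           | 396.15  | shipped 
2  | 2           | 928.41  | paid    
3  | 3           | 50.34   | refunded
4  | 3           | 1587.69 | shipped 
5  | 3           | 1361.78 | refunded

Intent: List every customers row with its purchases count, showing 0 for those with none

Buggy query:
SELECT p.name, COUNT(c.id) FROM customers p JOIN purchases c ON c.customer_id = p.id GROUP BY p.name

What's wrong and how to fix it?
Bug: An inner join excludes parents with zero children

Fix: Use LEFT JOIN so parents without children still appear (COUNT(c.id) gives 0)

Corrected query:
SELECT p.name, COUNT(c.id) FROM customers p LEFT JOIN purchases c ON c.customer_id = p.id GROUP BY p.name

Result:
name  | COUNT(c.id)
------+------------
Bob   | 3          
Dave  | 0          
Frank | 1          
Grace | 1          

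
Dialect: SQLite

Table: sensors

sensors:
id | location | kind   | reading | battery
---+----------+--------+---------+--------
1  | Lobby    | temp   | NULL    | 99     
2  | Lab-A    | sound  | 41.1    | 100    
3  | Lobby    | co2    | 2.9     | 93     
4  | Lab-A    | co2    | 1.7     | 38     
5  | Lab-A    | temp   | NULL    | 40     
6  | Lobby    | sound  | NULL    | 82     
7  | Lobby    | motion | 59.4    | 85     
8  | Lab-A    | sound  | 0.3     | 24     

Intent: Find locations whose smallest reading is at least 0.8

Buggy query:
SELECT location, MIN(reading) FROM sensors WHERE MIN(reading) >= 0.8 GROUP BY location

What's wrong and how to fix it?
Bug: Aggregates like MIN are computed per group after WHERE runs

Fix: Use HAVING for the per-group MIN condition

Corrected query:
SELECT location, MIN(reading) FROM sensors GROUP BY location HAVING MIN(reading) >= 0.8

Result:
location | MIN(reading)
---------+-------------
Lobby    | 2.9         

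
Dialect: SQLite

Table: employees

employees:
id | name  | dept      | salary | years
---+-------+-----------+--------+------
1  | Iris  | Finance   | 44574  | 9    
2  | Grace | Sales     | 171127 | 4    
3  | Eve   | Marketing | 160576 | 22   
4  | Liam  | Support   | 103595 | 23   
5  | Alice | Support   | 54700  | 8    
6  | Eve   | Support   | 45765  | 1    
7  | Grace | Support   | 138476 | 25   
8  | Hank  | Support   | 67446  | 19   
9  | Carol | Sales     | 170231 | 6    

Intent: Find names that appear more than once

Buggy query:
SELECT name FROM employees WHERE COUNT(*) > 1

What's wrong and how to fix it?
Bug: WHERE can't reference COUNT(*); aggregates are computed after WHERE

Fix: Group first, then use HAVING for the count condition

Corrected query:
SELECT name FROM employees GROUP BY name HAVING COUNT(*) > 1

Result:
name 
-----
Eve  
Grace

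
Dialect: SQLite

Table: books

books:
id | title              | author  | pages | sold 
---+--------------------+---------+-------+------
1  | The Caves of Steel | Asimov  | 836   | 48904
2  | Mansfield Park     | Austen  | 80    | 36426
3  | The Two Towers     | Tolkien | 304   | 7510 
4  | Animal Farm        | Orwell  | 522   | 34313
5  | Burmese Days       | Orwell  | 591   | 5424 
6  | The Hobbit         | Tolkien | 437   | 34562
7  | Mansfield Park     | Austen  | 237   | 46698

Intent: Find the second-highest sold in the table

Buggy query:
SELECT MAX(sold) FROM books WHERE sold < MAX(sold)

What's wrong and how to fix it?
Bug: The inner MAX is an aggregate inside WHERE, which is not allowed

Fix: Put the inner MAX in a scalar subquery

Corrected query:
SELECT MAX(sold) FROM books WHERE sold < (SELECT MAX(sold) FROM books)

Result:
MAX(sold)
---------
46698    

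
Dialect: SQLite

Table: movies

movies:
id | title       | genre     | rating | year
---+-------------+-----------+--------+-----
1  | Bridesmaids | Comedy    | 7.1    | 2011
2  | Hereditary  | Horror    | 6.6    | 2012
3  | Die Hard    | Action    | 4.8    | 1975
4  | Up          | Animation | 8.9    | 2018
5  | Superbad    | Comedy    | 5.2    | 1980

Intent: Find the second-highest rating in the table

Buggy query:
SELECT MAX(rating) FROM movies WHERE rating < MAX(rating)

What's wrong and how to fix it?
Bug: The inner MAX is an aggregate inside WHERE, which is not allowed

Fix: Put the inner MAX in a scalar subquery

Corrected query:
SELECT MAX(rating) FROM movies WHERE rating < (SELECT MAX(rating) FROM movies)

Result:
MAX(rating)
-----------
7.1        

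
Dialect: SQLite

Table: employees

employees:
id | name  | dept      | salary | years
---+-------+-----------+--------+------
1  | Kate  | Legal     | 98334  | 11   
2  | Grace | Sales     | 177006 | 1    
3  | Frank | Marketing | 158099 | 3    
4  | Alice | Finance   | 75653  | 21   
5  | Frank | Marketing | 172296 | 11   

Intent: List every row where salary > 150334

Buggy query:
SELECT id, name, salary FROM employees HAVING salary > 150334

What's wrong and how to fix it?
Bug: HAVING filters the output of aggregation, but this query has no GROUP BY and no aggregate functions, so SQLite rejects it (HAVING clause on a non-aggregate query); the condition here is per row

Fix: Use WHERE for row-level filtering

Corrected query:
SELECT id, name, salary FROM employees WHERE salary > 150334

Result:
id | name  | salary
---+-------+-------
2  | Grace | 177006
3  | Frank | 158099
5  | Frank | 172296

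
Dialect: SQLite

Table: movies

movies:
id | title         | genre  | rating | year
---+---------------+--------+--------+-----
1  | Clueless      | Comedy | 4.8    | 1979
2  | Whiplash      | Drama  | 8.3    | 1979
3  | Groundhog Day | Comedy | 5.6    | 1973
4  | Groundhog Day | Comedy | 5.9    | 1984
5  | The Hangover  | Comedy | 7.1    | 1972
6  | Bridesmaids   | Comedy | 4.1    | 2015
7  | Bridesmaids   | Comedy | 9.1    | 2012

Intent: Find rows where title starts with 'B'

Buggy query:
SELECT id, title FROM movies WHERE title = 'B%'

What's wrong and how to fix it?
Bug: Wildcards only work with LIKE; '=' treats '%' as a literal character

Fix: Replace '=' with LIKE so 'B%' is treated as a pattern

Corrected query:
SELECT id, title FROM movies WHERE title LIKE 'B%'

Result:
id | title      
---+------------
6  | Bridesmaids
7  | Bridesmaids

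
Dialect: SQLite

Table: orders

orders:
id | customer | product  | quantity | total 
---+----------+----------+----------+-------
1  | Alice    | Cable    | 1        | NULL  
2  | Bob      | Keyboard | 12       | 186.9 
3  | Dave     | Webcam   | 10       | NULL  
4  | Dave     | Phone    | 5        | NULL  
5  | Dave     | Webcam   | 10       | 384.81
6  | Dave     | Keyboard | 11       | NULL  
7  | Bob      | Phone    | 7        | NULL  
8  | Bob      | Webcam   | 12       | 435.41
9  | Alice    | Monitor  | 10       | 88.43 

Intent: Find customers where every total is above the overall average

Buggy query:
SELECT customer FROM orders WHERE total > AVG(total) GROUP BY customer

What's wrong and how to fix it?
Bug: AVG() is an aggregate; it can't sit directly in WHERE

Fix: Use a subquery for AVG and a HAVING MIN(...) filter so the condition holds for every row in the group

Corrected query:
SELECT customer FROM orders GROUP BY customer HAVING MIN(total) > (SELECT AVG(total) FROM orders)

Result:
customer
--------
Dave    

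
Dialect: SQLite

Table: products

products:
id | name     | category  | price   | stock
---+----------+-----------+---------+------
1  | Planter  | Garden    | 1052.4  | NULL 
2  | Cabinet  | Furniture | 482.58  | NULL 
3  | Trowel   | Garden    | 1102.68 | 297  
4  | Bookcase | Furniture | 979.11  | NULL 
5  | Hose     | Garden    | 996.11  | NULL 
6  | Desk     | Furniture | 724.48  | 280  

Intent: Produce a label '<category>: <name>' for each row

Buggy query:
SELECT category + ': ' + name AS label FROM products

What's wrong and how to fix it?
Bug: '+' is numeric addition; on text columns SQLite converts them to 0 instead of concatenating

Fix: Use the || operator for string concatenation

Corrected query:
SELECT category || ': ' || name AS label FROM products

Result:
label              
-------------------
Garden: Planter    
Furniture: Cabinet 
Garden: Trowel     
Furniture: Bookcase
Garden: Hose       
Furniture: Desk    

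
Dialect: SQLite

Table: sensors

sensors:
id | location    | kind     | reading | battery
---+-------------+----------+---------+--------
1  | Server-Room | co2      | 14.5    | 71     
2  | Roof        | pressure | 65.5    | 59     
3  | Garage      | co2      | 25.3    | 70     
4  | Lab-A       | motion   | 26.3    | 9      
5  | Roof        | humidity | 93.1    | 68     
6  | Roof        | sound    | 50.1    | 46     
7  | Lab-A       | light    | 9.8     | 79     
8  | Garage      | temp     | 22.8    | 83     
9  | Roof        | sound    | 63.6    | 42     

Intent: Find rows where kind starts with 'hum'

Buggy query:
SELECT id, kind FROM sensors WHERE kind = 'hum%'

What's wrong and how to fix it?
Bug: '=' compares the literal string including the % character; pattern matching needs LIKE

Fix: Replace '=' with LIKE so 'hum%' is treated as a pattern

Corrected query:
SELECT id, kind FROM sensors WHERE kind LIKE 'hum%'

Result:
id | kind    
---+---------
5  | humidity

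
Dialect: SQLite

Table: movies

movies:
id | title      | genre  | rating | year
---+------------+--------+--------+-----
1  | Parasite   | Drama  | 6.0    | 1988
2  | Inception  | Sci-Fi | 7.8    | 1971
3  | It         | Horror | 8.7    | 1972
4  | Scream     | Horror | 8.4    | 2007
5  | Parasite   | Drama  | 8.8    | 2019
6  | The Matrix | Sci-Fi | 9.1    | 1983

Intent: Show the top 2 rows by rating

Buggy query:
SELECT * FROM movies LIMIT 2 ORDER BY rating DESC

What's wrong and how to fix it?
Bug: ORDER BY cannot follow LIMIT; LIMIT is the final clause

Fix: Swap the clauses: ORDER BY first, then LIMIT

Corrected query:
SELECT * FROM movies ORDER BY rating DESC LIMIT 2

Result:
id | title      | genre  | rating | year
---+------------+--------+--------+-----
6  | The Matrix | Sci-Fi | 9.1    | 1983
5  | Parasite   | Drama  | 8.8    | 2019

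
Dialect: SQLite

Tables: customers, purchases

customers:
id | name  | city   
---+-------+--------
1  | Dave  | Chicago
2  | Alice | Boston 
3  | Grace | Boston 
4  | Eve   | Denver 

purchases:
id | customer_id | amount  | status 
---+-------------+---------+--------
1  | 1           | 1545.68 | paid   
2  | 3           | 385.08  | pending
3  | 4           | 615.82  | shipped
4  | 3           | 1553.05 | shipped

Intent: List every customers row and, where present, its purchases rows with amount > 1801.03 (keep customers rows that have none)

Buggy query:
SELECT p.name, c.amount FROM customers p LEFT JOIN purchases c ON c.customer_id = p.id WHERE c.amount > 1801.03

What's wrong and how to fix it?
Bug: Filtering c.amount in WHERE discards the NULL rows produced by LEFT JOIN, turning it into an inner join

Fix: Put 'c.amount > 1801.03' in the JOIN's ON clause instead of WHERE

Corrected query:
SELECT p.name, c.amount FROM customers p LEFT JOIN purchases c ON c.customer_id = p.id AND c.amount > 1801.03

Result:
name  | amount
------+-------
Dave  | NULL  
Alice | NULL  
Grace | NULL  
Eve   | NULL  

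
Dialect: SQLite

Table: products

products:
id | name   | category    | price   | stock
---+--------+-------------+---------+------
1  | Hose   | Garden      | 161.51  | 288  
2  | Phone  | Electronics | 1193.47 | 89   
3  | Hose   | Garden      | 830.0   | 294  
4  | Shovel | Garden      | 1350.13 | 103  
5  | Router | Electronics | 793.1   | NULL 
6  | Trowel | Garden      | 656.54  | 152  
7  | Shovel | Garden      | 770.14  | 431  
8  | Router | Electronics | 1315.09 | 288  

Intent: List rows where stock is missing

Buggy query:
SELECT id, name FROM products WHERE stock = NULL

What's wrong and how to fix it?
Bug: Comparing to NULL with '=' never matches; NULL = NULL is unknown, not true

Fix: Use IS NULL to test for NULL

Corrected query:
SELECT id, name FROM products WHERE stock IS NULL

Result:
id | name  
---+-------
5  | Router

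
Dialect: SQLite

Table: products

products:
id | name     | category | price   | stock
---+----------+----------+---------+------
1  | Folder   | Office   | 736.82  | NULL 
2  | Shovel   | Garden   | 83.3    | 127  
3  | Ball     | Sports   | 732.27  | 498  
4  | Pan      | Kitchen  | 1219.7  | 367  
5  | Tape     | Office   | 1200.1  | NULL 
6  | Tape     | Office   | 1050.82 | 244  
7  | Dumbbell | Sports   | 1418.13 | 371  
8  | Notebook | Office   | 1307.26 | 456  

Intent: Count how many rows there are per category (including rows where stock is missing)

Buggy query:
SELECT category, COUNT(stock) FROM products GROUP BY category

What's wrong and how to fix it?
Bug: COUNT(column) counts non-NULL values only; rows with NULL stock aren't counted

Fix: Replace COUNT(stock) with COUNT(*)

Corrected query:
SELECT category, COUNT(*) FROM products GROUP BY category

Result:
category | COUNT(*)
---------+---------
Garden   | 1       
Kitchen  | 1       
Office   | 4       
Sports   | 2       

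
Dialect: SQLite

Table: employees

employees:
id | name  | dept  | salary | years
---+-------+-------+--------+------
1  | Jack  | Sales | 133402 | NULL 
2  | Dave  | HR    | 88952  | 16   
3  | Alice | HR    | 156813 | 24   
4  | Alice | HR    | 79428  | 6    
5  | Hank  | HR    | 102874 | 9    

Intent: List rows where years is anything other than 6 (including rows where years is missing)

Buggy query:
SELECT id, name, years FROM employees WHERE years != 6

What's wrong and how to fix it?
Bug: Inequality against NULL is unknown, not true; rows with NULL are dropped

Fix: Handle NULL separately with IS NULL alongside the inequality

Corrected query:
SELECT id, name, years FROM employees WHERE years != 6 OR years IS NULL

Result:
id | name  | years
---+-------+------
1  | Jack  | NULL 
2  | Dave  | 16   
3  | Alice | 24   
5  | Hank  | 9    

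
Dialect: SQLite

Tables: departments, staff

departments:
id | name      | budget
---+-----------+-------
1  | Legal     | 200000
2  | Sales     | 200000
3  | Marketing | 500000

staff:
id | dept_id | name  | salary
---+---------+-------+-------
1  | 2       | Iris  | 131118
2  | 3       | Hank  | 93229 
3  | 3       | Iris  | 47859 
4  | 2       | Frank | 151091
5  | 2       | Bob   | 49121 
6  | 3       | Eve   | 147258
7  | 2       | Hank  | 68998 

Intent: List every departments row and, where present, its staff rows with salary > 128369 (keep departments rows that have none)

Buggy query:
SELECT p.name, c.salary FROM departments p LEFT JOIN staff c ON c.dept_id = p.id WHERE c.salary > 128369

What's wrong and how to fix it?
Bug: A WHERE condition on the right-hand table after LEFT JOIN drops unmatched parents

Fix: Move the right-table condition into the ON clause so unmatched parents are kept

Corrected query:
SELECT p.name, c.salary FROM departments p LEFT JOIN staff c ON c.dept_id = p.id AND c.salary > 128369

Result:
name      | salary
----------+-------
Legal     | NULL  
Sales     | 131118
Sales     | 151091
Marketing | 147258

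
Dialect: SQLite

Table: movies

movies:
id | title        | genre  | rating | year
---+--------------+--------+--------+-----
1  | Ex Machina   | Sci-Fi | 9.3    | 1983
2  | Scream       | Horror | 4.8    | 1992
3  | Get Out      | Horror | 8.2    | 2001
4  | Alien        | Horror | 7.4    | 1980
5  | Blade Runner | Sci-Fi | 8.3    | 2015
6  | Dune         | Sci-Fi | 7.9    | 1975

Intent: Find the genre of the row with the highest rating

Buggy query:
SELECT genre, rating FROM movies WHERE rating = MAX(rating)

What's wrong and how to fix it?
Bug: MAX(rating) is an aggregate and cannot be used directly in WHERE

Fix: Wrap MAX in a scalar subquery so WHERE compares against a single value

Corrected query:
SELECT genre, rating FROM movies WHERE rating = (SELECT MAX(rating) FROM movies)

Result:
genre  | rating
-------+-------
Sci-Fi | 9.3   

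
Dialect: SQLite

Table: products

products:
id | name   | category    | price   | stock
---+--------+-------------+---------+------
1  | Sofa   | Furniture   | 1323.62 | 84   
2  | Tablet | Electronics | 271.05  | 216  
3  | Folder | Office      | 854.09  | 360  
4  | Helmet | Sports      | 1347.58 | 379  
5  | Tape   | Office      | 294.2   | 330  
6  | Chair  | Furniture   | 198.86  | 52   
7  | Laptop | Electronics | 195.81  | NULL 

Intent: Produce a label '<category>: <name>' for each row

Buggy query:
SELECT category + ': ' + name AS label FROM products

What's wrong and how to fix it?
Bug: '+' is numeric addition; on text columns SQLite converts them to 0 instead of concatenating

Fix: Replace + with || to concatenate text

Corrected query:
SELECT category || ': ' || name AS label FROM products

Result:
label              
-------------------
Furniture: Sofa    
Electronics: Tablet
Office: Folder     
Sports: Helmet     
Office: Tape       
Furniture: Chair   
Electronics: Laptop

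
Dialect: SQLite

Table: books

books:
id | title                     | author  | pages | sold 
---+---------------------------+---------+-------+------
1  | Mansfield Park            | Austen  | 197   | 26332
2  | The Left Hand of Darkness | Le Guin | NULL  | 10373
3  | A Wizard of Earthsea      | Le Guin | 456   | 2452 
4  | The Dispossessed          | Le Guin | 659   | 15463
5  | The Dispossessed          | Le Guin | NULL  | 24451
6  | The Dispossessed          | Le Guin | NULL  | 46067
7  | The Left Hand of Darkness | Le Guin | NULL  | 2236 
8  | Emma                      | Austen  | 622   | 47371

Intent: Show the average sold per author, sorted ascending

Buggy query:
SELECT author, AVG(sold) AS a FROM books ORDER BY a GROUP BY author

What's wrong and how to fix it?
Bug: ORDER BY appears before GROUP BY; SQL clause order requires GROUP BY first

Fix: Move ORDER BY to the end, after GROUP BY

Corrected query:
SELECT author, AVG(sold) AS a FROM books GROUP BY author ORDER BY a

Result:
author  | a           
--------+-------------
Le Guin | 16840.333333
Austen  | 36851.5     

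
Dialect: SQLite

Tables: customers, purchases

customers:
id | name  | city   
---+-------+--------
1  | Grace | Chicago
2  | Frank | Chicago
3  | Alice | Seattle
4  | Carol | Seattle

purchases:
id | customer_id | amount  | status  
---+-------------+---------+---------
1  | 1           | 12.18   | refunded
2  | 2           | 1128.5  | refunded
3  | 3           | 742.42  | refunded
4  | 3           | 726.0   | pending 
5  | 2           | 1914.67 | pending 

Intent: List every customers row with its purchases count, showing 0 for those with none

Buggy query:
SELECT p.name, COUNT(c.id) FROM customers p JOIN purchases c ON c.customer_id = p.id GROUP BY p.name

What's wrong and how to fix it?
Bug: An inner join excludes parents with zero children

Fix: Switch to LEFT JOIN to retain unmatched parent rows

Corrected query:
SELECT p.name, COUNT(c.id) FROM customers p LEFT JOIN purchases c ON c.customer_id = p.id GROUP BY p.name

Result:
name  | COUNT(c.id)
------+------------
Alice | 2          
Carol | 0          
Frank | 2          
Grace | 1          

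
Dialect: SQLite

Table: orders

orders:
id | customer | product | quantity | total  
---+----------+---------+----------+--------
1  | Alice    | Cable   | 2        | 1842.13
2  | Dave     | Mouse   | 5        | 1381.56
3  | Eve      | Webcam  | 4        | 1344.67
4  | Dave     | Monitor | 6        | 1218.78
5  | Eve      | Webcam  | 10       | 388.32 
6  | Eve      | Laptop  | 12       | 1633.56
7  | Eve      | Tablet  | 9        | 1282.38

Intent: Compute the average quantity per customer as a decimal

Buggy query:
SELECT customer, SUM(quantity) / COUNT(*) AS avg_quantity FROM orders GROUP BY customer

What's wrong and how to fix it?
Bug: Both operands are integers, so '/' performs integer division and truncates

Fix: Cast one side to REAL so the division keeps the fractional part

Corrected query:
SELECT customer, SUM(quantity) * 1.0 / COUNT(*) AS avg_quantity FROM orders GROUP BY customer

Result:
customer | avg_quantity
---------+-------------
Alice    | 2           
Dave     | 5.5         
Eve      | 8.75        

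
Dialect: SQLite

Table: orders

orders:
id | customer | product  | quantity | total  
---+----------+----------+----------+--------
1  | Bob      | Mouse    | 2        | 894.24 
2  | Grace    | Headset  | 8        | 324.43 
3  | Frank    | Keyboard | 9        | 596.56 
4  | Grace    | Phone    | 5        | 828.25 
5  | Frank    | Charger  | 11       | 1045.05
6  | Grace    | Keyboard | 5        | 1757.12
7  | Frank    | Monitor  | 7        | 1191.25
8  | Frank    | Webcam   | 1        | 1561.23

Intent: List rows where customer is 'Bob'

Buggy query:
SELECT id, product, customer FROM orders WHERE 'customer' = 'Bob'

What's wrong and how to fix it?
Bug: Single quotes denote string literals in SQL; the column name is being compared as a constant string

Fix: Remove the quotes around the column name (or use double quotes for an identifier)

Corrected query:
SELECT id, product, customer FROM orders WHERE customer = 'Bob'

Result:
id | product | customer
---+---------+---------
1  | Mouse   | Bob     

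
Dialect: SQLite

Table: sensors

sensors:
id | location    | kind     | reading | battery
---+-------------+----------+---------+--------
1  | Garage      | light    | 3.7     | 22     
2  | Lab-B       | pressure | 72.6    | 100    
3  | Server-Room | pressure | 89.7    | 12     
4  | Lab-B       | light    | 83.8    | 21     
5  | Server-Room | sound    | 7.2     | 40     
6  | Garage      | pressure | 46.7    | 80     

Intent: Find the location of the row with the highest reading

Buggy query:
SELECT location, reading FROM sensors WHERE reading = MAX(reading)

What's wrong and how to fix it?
Bug: MAX(reading) is an aggregate and cannot be used directly in WHERE

Fix: Use a subquery: WHERE reading = (SELECT MAX(reading) FROM sensors)

Corrected query:
SELECT location, reading FROM sensors WHERE reading = (SELECT MAX(reading) FROM sensors)

Result:
location    | reading
------------+--------
Server-Room | 89.7   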